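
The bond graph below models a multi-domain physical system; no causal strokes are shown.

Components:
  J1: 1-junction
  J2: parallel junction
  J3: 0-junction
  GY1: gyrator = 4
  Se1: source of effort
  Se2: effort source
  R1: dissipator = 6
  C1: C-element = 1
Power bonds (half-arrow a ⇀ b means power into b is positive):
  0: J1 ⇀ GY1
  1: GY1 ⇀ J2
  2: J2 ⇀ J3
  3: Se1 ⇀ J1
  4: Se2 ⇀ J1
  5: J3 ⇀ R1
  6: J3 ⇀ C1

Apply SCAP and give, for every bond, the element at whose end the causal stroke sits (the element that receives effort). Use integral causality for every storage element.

bond 3 →J1  (source Se1 imposes e)
bond 4 →J1  (Se2 fixes effort; stroke away)
bond 0 →GY1  (only one flow-in slot at J1)
bond 1 →GY1  (GY1: gyrator matches bond 0)
bond 2 →J2  (J2: last free bond brings effort in)
bond 6 →J3  (C1 outputs effort q/C1)
bond 5 →R1  (J3 effort already set via bond 6)

b0 |GY1
b1 |GY1
b2 |J2
b3 |J1
b4 |J1
b5 |R1
b6 |J3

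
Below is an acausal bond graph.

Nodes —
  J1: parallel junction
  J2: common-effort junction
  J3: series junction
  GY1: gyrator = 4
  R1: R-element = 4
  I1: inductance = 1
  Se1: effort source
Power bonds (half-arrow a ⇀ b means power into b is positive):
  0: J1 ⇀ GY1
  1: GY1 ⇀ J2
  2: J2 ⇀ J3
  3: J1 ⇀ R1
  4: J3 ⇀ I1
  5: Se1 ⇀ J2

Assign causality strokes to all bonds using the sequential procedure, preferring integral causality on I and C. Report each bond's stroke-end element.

b5 stroke at J2  (Se1: effort source, stroke at far end)
b1 stroke at GY1  (0-jn J2 has e-setter on 5)
b2 stroke at J3  (J2 effort already set via bond 5)
b4 stroke at I1  (only one flow-in slot at J3)
b0 stroke at GY1  (GY1: gyrator matches bond 1)
b3 stroke at J1  (J1 needs exactly one e-in)

#0 |GY1
#1 |GY1
#2 |J3
#3 |J1
#4 |I1
#5 |J2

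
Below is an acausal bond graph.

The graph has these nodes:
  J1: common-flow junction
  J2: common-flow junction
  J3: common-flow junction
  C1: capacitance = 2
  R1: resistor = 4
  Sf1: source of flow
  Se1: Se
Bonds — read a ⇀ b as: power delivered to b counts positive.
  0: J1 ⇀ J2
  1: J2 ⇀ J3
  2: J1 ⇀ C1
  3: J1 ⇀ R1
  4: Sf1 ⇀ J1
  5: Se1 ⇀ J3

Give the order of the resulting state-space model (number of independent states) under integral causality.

bond 4 stroke→Sf1  (Sf1 (Sf) sets flow on bond)
bond 5 stroke→J3  (Se1 fixes effort; stroke away)
bond 0 stroke→J1  (J1 flow already set via bond 4)
bond 2 stroke→J1  (common-f at J1 fixed by 4)
bond 3 stroke→J1  (J1 flow already set via bond 4)
bond 1 stroke→J2  (1-jn J2 has f-setter on 0)

1  (C1 all integral)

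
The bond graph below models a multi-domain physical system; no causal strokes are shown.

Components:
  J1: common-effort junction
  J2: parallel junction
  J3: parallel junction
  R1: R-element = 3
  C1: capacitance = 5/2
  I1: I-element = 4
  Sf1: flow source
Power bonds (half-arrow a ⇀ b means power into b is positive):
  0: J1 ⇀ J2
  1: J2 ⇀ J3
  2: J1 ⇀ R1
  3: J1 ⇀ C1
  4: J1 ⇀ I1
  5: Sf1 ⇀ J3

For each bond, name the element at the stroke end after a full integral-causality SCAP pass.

bond 0 stroke→J2
bond 1 stroke→J3
bond 2 stroke→R1
bond 3 stroke→J1
bond 4 stroke→I1
bond 5 stroke→Sf1

b5 stroke→Sf1  (Sf1 fixes flow; stroke at Sf1)
b1 stroke→J3  (J3 needs exactly one e-in)
b0 stroke→J2  (closing 0-jn rule on J2)
b3 stroke→J1  (C1 integral (e out))
b2 stroke→R1  (J1: bond 3 brought effort, rest push out)
b4 stroke→I1  (0-jn J1 has e-setter on 3)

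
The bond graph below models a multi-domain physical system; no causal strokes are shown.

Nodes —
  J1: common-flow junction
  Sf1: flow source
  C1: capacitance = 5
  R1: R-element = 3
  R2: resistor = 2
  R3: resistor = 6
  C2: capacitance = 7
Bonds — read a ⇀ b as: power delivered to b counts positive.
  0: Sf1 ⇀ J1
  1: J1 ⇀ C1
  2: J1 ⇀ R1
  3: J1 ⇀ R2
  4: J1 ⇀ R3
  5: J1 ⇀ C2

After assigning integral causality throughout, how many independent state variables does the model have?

2  (C1, C2 all integral)

β0 stroke at Sf1  (Sf1 (Sf) sets flow on bond)
β1 stroke at J1  (1-jn J1 has f-setter on 0)
β2 stroke at J1  (J1 flow already set via bond 0)
β3 stroke at J1  (J1: bond 0 brought flow, rest push out)
β4 stroke at J1  (J1 flow already set via bond 0)
β5 stroke at J1  (1-jn J1 has f-setter on 0)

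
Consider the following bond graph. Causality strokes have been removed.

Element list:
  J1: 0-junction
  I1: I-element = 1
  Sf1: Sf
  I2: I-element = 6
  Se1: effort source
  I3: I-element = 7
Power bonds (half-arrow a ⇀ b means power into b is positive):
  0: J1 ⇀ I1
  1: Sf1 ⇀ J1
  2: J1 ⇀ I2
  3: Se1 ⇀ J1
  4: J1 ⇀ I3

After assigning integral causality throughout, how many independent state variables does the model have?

3  (I1, I2, I3 all integral)

bond 1 |Sf1  (Sf1: flow source, stroke at near end)
bond 3 |J1  (Se1: effort source, stroke at far end)
bond 0 |I1  (J1: bond 3 brought effort, rest push out)
bond 2 |I2  (common-e at J1 fixed by 3)
bond 4 |I3  (common-e at J1 fixed by 3)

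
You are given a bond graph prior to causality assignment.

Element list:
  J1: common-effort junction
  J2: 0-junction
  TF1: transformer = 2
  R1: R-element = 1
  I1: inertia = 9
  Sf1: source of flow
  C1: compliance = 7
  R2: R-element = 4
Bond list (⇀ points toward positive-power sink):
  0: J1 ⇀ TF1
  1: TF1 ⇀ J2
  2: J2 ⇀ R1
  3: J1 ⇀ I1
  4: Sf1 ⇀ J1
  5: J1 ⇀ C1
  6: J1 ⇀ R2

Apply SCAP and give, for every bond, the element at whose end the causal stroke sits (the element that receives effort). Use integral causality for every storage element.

β0 →TF1
β1 →J2
β2 →R1
β3 →I1
β4 →Sf1
β5 →J1
β6 →R2

b4 →Sf1  (source Sf1 imposes f)
b3 →I1  (I1 outputs flow p/I1)
b5 →J1  (C1: C, integral causality)
b0 →TF1  (J1 effort already set via bond 5)
b6 →R2  (J1: bond 5 brought effort, rest push out)
b1 →J2  (TF1 one-in-one-out from 0)
b2 →R1  (J2: bond 1 brought effort, rest push out)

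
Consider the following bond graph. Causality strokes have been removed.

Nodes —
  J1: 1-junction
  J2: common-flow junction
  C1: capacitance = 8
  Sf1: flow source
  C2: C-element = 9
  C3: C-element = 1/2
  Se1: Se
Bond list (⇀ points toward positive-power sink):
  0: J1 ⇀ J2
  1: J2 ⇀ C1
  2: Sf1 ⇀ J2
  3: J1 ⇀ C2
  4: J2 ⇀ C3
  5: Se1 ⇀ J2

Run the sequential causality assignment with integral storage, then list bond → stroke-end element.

#0 →J2
#1 →J2
#2 →Sf1
#3 →J1
#4 →J2
#5 →J2

b2 stroke at Sf1  (Sf1 fixes flow; stroke at Sf1)
b5 stroke at J2  (Se1 (Se) sets effort on bond)
b0 stroke at J2  (J2 flow already set via bond 2)
b1 stroke at J2  (J2 flow already set via bond 2)
b4 stroke at J2  (common-f at J2 fixed by 2)
b3 stroke at J1  (common-f at J1 fixed by 0)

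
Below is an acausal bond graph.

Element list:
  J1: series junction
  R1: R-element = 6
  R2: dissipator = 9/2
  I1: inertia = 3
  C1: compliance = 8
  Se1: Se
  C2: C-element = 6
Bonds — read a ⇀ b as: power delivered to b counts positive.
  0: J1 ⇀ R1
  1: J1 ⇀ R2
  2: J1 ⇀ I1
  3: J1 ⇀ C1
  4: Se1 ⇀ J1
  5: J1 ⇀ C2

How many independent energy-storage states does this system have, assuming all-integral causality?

β4 stroke→J1  (Se1: effort source, stroke at far end)
β2 stroke→I1  (I1 integral (f out))
β0 stroke→J1  (J1 flow already set via bond 2)
β1 stroke→J1  (J1 flow already set via bond 2)
β3 stroke→J1  (1-jn J1 has f-setter on 2)
β5 stroke→J1  (J1: bond 2 brought flow, rest push out)

3  (C1, C2, I1 all integral)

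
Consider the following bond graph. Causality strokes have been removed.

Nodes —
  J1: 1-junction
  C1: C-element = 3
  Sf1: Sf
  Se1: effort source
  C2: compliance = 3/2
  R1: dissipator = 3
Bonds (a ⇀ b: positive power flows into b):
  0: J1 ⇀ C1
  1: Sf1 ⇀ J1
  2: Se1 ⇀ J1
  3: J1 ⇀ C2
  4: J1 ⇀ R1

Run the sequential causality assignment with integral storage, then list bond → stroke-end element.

bond 0 stroke→J1
bond 1 stroke→Sf1
bond 2 stroke→J1
bond 3 stroke→J1
bond 4 stroke→J1

#1 stroke→Sf1  (Sf1 (Sf) sets flow on bond)
#2 stroke→J1  (Se1 fixes effort; stroke away)
#0 stroke→J1  (J1 flow already set via bond 1)
#3 stroke→J1  (1-jn J1 has f-setter on 1)
#4 stroke→J1  (1-jn J1 has f-setter on 1)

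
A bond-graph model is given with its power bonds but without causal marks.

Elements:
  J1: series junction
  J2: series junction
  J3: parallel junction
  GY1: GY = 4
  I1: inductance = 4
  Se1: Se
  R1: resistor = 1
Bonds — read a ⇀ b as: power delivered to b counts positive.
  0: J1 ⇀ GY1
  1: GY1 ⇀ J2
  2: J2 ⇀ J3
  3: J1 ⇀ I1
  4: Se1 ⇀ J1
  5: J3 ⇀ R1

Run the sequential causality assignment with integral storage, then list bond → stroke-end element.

b4 →J1  (source Se1 imposes e)
b3 →I1  (I1 integral (f out))
b0 →J1  (J1 flow already set via bond 3)
b1 →J2  (GY GY1: same side as bond 0)
b2 →J3  (only one flow-in slot at J2)
b5 →R1  (J3: bond 2 brought effort, rest push out)

b0 stroke at J1
b1 stroke at J2
b2 stroke at J3
b3 stroke at I1
b4 stroke at J1
b5 stroke at R1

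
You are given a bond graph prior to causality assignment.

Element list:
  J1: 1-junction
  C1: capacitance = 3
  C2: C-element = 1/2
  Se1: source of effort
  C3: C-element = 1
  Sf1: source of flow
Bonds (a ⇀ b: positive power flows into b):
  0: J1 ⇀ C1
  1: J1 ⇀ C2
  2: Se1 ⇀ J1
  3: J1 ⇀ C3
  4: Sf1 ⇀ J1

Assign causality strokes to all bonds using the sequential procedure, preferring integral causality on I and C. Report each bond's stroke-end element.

b0 |J1
b1 |J1
b2 |J1
b3 |J1
b4 |Sf1

β2 |J1  (Se1: effort source, stroke at far end)
β4 |Sf1  (source Sf1 imposes f)
β0 |J1  (common-f at J1 fixed by 4)
β1 |J1  (J1: bond 4 brought flow, rest push out)
β3 |J1  (J1: bond 4 brought flow, rest push out)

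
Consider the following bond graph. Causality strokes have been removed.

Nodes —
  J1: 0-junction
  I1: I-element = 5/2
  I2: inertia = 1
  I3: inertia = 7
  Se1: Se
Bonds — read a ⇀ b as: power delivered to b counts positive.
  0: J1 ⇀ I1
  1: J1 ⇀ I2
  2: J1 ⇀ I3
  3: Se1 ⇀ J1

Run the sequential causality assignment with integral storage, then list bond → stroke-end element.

b0 stroke at I1
b1 stroke at I2
b2 stroke at I3
b3 stroke at J1

β3 stroke→J1  (source Se1 imposes e)
β0 stroke→I1  (J1: bond 3 brought effort, rest push out)
β1 stroke→I2  (J1 effort already set via bond 3)
β2 stroke→I3  (J1 effort already set via bond 3)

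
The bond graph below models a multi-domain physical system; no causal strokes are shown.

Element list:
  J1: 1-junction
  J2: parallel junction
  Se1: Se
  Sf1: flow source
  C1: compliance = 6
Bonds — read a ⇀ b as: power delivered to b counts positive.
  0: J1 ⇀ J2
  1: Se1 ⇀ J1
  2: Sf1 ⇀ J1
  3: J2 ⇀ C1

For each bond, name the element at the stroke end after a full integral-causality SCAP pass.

b1 →J1  (Se1 fixes effort; stroke away)
b2 →Sf1  (Sf1: flow source, stroke at near end)
b0 →J1  (J1 flow already set via bond 2)
b3 →J2  (J2: last free bond brings effort in)

β0 stroke at J1
β1 stroke at J1
β2 stroke at Sf1
β3 stroke at J2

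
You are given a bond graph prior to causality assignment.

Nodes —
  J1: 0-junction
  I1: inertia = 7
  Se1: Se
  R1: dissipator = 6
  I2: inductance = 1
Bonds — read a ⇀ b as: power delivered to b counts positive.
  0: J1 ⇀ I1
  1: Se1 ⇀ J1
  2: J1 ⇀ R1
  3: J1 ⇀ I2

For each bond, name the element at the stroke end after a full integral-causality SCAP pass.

β0 |I1
β1 |J1
β2 |R1
β3 |I2

b1 stroke→J1  (source Se1 imposes e)
b0 stroke→I1  (0-jn J1 has e-setter on 1)
b2 stroke→R1  (common-e at J1 fixed by 1)
b3 stroke→I2  (J1 effort already set via bond 1)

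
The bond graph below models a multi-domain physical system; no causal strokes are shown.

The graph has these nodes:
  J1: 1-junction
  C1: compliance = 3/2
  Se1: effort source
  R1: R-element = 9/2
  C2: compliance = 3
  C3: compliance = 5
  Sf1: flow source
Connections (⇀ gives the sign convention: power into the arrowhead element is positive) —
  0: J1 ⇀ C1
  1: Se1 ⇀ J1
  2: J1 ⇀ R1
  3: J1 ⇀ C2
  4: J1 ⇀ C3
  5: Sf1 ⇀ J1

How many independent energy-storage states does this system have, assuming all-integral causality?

3  (C1, C2, C3 all integral)

#1 →J1  (source Se1 imposes e)
#5 →Sf1  (Sf1 (Sf) sets flow on bond)
#0 →J1  (J1 flow already set via bond 5)
#2 →J1  (common-f at J1 fixed by 5)
#3 →J1  (common-f at J1 fixed by 5)
#4 →J1  (J1: bond 5 brought flow, rest push out)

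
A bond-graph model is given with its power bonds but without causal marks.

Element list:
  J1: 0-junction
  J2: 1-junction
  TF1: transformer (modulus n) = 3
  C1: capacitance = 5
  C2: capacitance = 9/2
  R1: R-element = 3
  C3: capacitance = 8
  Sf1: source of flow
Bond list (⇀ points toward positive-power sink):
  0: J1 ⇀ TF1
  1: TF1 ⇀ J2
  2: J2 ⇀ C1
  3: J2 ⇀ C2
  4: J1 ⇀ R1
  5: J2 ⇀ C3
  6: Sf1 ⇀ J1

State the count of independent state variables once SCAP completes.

3  (C1, C2, C3 all integral)

#6 →Sf1  (source Sf1 imposes f)
#2 →J2  (C1 integral (e out))
#3 →J2  (C2: C, integral causality)
#5 →J2  (C3: C, integral causality)
#1 →TF1  (J2: last free bond brings flow in)
#0 →J1  (TF1 one-in-one-out from 1)
#4 →R1  (0-jn J1 has e-setter on 0)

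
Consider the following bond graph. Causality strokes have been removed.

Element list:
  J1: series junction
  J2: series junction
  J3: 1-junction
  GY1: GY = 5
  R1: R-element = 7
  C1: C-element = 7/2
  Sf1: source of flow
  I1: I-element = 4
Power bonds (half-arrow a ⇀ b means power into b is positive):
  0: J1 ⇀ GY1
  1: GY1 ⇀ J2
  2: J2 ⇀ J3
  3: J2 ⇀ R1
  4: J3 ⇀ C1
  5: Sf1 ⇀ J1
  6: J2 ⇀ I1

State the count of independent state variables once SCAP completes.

2  (C1, I1 all integral)

#5 stroke→Sf1  (source Sf1 imposes f)
#0 stroke→J1  (J1 flow already set via bond 5)
#1 stroke→J2  (GY GY1: same side as bond 0)
#4 stroke→J3  (C1 outputs effort q/C1)
#2 stroke→J2  (closing 1-jn rule on J3)
#6 stroke→I1  (I1 outputs flow p/I1)
#3 stroke→J2  (common-f at J2 fixed by 6)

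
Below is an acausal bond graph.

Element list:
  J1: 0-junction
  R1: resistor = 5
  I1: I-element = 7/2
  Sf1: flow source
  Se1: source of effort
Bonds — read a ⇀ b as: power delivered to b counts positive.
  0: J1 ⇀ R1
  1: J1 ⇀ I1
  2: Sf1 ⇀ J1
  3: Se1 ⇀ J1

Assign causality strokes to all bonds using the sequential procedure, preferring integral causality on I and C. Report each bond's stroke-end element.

bond 2 stroke at Sf1  (source Sf1 imposes f)
bond 3 stroke at J1  (source Se1 imposes e)
bond 0 stroke at R1  (J1 effort already set via bond 3)
bond 1 stroke at I1  (common-e at J1 fixed by 3)

#0 |R1
#1 |I1
#2 |Sf1
#3 |J1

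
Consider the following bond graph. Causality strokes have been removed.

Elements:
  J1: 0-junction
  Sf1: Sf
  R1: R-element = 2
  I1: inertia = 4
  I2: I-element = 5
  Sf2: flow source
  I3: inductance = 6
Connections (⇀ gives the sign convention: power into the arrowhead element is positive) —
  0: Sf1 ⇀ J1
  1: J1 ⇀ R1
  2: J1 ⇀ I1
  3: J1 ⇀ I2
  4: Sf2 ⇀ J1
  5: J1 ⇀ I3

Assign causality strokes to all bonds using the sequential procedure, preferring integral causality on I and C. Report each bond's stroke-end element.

β0 stroke→Sf1
β1 stroke→J1
β2 stroke→I1
β3 stroke→I2
β4 stroke→Sf2
β5 stroke→I3

b0 |Sf1  (Sf1: flow source, stroke at near end)
b4 |Sf2  (source Sf2 imposes f)
b2 |I1  (I1: I, integral causality)
b3 |I2  (prefer integral on I2)
b5 |I3  (I3 integral (f out))
b1 |J1  (closing 0-jn rule on J1)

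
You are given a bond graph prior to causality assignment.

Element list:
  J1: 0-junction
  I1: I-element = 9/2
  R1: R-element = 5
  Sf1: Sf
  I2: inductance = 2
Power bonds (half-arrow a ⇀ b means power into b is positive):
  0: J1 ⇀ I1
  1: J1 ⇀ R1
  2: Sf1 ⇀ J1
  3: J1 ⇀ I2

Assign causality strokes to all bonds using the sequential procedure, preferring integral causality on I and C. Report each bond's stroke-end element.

β0 |I1
β1 |J1
β2 |Sf1
β3 |I2

b2 stroke at Sf1  (source Sf1 imposes f)
b0 stroke at I1  (prefer integral on I1)
b3 stroke at I2  (I2 outputs flow p/I2)
b1 stroke at J1  (J1: last free bond brings effort in)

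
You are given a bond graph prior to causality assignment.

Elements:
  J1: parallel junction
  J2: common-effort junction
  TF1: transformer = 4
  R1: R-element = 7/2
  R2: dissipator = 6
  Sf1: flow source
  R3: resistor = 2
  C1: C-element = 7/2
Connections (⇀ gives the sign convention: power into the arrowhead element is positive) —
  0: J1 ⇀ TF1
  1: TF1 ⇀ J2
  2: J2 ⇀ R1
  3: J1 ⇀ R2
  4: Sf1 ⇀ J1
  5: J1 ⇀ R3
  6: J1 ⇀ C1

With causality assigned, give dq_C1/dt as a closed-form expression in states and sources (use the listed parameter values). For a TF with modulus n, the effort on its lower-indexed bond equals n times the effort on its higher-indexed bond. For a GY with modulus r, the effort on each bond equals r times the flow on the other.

bond 4 stroke at Sf1  (Sf1 (Sf) sets flow on bond)
bond 6 stroke at J1  (C1 outputs effort q/C1)
bond 0 stroke at TF1  (J1: bond 6 brought effort, rest push out)
bond 3 stroke at R2  (J1: bond 6 brought effort, rest push out)
bond 5 stroke at R3  (common-e at J1 fixed by 6)
bond 1 stroke at J2  (TF1 one-in-one-out from 0)
bond 2 stroke at R1  (0-jn J2 has e-setter on 1)

dq_C1/dt = F_Sf1 - 115*q_C1/588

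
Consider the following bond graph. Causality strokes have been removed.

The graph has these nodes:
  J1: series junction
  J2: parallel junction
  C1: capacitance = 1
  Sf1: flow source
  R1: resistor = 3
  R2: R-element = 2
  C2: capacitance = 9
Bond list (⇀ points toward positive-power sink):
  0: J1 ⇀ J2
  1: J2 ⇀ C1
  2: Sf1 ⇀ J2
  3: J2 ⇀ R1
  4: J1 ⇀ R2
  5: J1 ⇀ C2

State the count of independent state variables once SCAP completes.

2  (C1, C2 all integral)

#2 stroke→Sf1  (Sf1 fixes flow; stroke at Sf1)
#1 stroke→J2  (prefer integral on C1)
#0 stroke→J1  (0-jn J2 has e-setter on 1)
#3 stroke→R1  (0-jn J2 has e-setter on 1)
#5 stroke→J1  (C2 outputs effort q/C2)
#4 stroke→R2  (J1: last free bond brings flow in)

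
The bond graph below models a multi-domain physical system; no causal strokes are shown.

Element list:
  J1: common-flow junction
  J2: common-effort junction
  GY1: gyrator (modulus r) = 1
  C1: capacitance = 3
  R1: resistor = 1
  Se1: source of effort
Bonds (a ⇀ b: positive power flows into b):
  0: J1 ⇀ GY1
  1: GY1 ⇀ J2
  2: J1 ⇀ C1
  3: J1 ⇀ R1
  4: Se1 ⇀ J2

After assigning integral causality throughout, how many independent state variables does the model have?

1  (C1 all integral)

b4 stroke→J2  (Se1: effort source, stroke at far end)
b1 stroke→GY1  (J2: bond 4 brought effort, rest push out)
b0 stroke→GY1  (GY GY1: same side as bond 1)
b2 stroke→J1  (J1: bond 0 brought flow, rest push out)
b3 stroke→J1  (common-f at J1 fixed by 0)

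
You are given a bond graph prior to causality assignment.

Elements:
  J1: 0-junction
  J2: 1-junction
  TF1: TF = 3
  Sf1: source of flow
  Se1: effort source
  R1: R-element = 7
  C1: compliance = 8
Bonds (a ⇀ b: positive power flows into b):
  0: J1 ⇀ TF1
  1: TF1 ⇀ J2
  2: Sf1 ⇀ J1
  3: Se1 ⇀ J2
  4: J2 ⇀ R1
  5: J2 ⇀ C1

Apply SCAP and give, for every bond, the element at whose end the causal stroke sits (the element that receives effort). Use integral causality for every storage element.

β2 stroke→Sf1  (Sf1: flow source, stroke at near end)
β3 stroke→J2  (Se1: effort source, stroke at far end)
β0 stroke→J1  (closing 0-jn rule on J1)
β1 stroke→TF1  (TF TF1: opposite of bond 0)
β4 stroke→J2  (J2 flow already set via bond 1)
β5 stroke→J2  (J2: bond 1 brought flow, rest push out)

#0 |J1
#1 |TF1
#2 |Sf1
#3 |J2
#4 |J2
#5 |J2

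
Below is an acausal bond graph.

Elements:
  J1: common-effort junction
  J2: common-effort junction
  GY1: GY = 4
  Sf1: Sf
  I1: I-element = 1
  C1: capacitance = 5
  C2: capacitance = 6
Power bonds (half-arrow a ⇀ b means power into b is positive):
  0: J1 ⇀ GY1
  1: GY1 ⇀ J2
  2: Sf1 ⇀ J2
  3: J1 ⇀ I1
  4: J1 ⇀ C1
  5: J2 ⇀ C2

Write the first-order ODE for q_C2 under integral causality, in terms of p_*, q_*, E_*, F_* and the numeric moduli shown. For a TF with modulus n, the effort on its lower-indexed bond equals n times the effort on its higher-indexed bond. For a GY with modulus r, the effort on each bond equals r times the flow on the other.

β2 stroke→Sf1  (Sf1: flow source, stroke at near end)
β3 stroke→I1  (I1 integral (f out))
β4 stroke→J1  (prefer integral on C1)
β0 stroke→GY1  (0-jn J1 has e-setter on 4)
β1 stroke→GY1  (GY1: gyrator matches bond 0)
β5 stroke→J2  (J2: last free bond brings effort in)

dq_C2/dt = F_Sf1 + q_C1/20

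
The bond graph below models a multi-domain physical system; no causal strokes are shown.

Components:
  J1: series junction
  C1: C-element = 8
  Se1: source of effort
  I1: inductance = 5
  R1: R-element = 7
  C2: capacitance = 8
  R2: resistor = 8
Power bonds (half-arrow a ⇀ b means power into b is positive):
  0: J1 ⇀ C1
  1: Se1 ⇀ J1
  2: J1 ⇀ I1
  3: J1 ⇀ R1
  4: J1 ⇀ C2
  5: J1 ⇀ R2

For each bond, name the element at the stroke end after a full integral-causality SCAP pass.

#1 |J1  (Se1 (Se) sets effort on bond)
#0 |J1  (C1: C, integral causality)
#2 |I1  (prefer integral on I1)
#3 |J1  (common-f at J1 fixed by 2)
#4 |J1  (1-jn J1 has f-setter on 2)
#5 |J1  (1-jn J1 has f-setter on 2)

#0 stroke at J1
#1 stroke at J1
#2 stroke at I1
#3 stroke at J1
#4 stroke at J1
#5 stroke at J1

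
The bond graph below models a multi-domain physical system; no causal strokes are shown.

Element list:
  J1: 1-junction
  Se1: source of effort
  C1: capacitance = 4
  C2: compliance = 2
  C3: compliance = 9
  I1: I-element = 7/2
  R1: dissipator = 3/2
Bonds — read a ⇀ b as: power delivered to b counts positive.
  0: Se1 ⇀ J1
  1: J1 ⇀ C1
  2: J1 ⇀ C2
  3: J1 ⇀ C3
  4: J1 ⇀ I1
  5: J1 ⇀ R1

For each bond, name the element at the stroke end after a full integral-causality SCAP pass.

#0 →J1
#1 →J1
#2 →J1
#3 →J1
#4 →I1
#5 →J1

#0 |J1  (Se1: effort source, stroke at far end)
#1 |J1  (prefer integral on C1)
#2 |J1  (prefer integral on C2)
#3 |J1  (C3 integral (e out))
#4 |I1  (I1 integral (f out))
#5 |J1  (common-f at J1 fixed by 4)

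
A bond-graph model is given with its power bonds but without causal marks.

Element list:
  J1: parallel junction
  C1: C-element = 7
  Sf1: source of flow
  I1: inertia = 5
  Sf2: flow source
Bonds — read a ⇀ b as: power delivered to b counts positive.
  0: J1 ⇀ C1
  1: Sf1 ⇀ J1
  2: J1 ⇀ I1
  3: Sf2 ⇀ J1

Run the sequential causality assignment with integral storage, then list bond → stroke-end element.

#0 |J1
#1 |Sf1
#2 |I1
#3 |Sf2

#1 →Sf1  (Sf1: flow source, stroke at near end)
#3 →Sf2  (Sf2: flow source, stroke at near end)
#0 →J1  (prefer integral on C1)
#2 →I1  (0-jn J1 has e-setter on 0)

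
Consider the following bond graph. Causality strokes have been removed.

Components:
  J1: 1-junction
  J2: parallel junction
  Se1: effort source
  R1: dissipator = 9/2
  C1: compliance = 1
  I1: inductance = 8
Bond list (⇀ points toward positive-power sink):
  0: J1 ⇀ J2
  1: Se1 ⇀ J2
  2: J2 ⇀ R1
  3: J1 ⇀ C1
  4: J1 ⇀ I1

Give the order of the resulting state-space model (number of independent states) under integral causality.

bond 1 stroke at J2  (Se1 fixes effort; stroke away)
bond 0 stroke at J1  (0-jn J2 has e-setter on 1)
bond 2 stroke at R1  (J2 effort already set via bond 1)
bond 3 stroke at J1  (prefer integral on C1)
bond 4 stroke at I1  (J1 needs exactly one f-in)

2  (C1, I1 all integral)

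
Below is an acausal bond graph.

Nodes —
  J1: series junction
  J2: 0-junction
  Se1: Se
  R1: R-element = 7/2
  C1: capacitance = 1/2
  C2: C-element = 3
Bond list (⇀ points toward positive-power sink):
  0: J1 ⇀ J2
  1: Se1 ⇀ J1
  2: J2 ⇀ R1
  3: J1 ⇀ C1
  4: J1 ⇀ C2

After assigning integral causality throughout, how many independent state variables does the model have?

2  (C1, C2 all integral)

#1 →J1  (Se1 fixes effort; stroke away)
#3 →J1  (C1 outputs effort q/C1)
#4 →J1  (prefer integral on C2)
#0 →J2  (closing 1-jn rule on J1)
#2 →R1  (J2: bond 0 brought effort, rest push out)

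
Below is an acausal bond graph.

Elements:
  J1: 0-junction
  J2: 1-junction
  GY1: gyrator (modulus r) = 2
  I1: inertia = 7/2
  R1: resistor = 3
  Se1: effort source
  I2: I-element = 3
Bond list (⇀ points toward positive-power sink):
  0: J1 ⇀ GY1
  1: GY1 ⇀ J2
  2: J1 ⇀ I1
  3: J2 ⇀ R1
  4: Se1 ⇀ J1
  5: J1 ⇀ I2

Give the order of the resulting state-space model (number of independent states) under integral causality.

β4 stroke at J1  (source Se1 imposes e)
β0 stroke at GY1  (common-e at J1 fixed by 4)
β2 stroke at I1  (0-jn J1 has e-setter on 4)
β5 stroke at I2  (0-jn J1 has e-setter on 4)
β1 stroke at GY1  (GY1 both-in/both-out from 0)
β3 stroke at J2  (1-jn J2 has f-setter on 1)

2  (I1, I2 all integral)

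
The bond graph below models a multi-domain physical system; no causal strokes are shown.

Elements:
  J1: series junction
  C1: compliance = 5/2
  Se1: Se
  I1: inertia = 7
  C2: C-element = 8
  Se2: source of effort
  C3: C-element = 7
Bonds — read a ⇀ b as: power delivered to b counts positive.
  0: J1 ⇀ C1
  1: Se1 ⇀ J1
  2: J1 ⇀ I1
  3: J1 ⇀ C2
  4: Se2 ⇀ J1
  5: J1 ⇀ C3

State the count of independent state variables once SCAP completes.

bond 1 →J1  (Se1 (Se) sets effort on bond)
bond 4 →J1  (source Se2 imposes e)
bond 0 →J1  (C1: C, integral causality)
bond 2 →I1  (I1: I, integral causality)
bond 3 →J1  (J1 flow already set via bond 2)
bond 5 →J1  (1-jn J1 has f-setter on 2)

4  (C1, C2, C3, I1 all integral)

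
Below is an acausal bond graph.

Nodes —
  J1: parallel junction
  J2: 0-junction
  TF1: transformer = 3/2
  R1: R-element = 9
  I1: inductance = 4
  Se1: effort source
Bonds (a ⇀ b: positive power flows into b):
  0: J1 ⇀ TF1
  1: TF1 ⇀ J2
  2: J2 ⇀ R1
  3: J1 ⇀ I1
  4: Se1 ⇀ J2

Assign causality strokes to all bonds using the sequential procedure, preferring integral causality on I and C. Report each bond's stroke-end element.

#4 →J2  (source Se1 imposes e)
#1 →TF1  (0-jn J2 has e-setter on 4)
#2 →R1  (J2 effort already set via bond 4)
#0 →J1  (TF1: transformer flips bond 1)
#3 →I1  (0-jn J1 has e-setter on 0)

bond 0 |J1
bond 1 |TF1
bond 2 |R1
bond 3 |I1
bond 4 |J2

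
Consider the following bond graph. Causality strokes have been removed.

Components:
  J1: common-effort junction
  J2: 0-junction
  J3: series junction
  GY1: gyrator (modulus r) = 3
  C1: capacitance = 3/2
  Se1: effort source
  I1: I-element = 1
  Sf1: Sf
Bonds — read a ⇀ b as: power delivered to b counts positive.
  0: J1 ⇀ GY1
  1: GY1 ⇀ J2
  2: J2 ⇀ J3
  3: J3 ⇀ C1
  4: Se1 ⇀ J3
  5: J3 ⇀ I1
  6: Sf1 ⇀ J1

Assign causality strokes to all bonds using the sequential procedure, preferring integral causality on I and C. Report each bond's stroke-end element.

b0 stroke→J1
b1 stroke→J2
b2 stroke→J3
b3 stroke→J3
b4 stroke→J3
b5 stroke→I1
b6 stroke→Sf1

β4 stroke at J3  (Se1 fixes effort; stroke away)
β6 stroke at Sf1  (Sf1 fixes flow; stroke at Sf1)
β0 stroke at J1  (only one effort-in slot at J1)
β1 stroke at J2  (GY1: gyrator matches bond 0)
β2 stroke at J3  (common-e at J2 fixed by 1)
β3 stroke at J3  (C1 integral (e out))
β5 stroke at I1  (only one flow-in slot at J3)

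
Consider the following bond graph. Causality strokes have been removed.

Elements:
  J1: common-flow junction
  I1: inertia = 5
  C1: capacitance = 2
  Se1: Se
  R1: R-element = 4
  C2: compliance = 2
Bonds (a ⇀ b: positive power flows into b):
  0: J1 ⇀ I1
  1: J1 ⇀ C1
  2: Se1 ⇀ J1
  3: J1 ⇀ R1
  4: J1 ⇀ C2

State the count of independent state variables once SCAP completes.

3  (C1, C2, I1 all integral)

#2 stroke→J1  (source Se1 imposes e)
#0 stroke→I1  (I1 integral (f out))
#1 stroke→J1  (J1 flow already set via bond 0)
#3 stroke→J1  (common-f at J1 fixed by 0)
#4 stroke→J1  (common-f at J1 fixed by 0)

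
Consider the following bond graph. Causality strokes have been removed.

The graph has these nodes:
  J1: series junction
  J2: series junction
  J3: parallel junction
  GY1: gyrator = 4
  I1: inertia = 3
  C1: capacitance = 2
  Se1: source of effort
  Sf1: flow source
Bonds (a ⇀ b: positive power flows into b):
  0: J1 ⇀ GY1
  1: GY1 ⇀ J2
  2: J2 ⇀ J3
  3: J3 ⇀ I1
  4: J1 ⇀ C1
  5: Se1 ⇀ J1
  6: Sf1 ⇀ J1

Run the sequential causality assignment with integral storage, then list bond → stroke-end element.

b0 |J1
b1 |J2
b2 |J3
b3 |I1
b4 |J1
b5 |J1
b6 |Sf1

b5 →J1  (Se1 (Se) sets effort on bond)
b6 →Sf1  (Sf1 (Sf) sets flow on bond)
b0 →J1  (common-f at J1 fixed by 6)
b4 →J1  (J1: bond 6 brought flow, rest push out)
b1 →J2  (GY1: gyrator matches bond 0)
b2 →J3  (J2: last free bond brings flow in)
b3 →I1  (common-e at J3 fixed by 2)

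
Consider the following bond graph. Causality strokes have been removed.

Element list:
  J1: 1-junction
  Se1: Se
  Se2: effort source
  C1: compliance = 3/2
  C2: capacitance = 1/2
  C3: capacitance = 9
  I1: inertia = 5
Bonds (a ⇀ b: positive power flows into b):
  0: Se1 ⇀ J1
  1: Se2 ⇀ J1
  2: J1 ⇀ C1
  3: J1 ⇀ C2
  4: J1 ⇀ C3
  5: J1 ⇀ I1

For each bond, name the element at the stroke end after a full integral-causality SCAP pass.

#0 stroke at J1
#1 stroke at J1
#2 stroke at J1
#3 stroke at J1
#4 stroke at J1
#5 stroke at I1

bond 0 →J1  (Se1 (Se) sets effort on bond)
bond 1 →J1  (Se2: effort source, stroke at far end)
bond 2 →J1  (C1: C, integral causality)
bond 3 →J1  (C2 integral (e out))
bond 4 →J1  (prefer integral on C3)
bond 5 →I1  (only one flow-in slot at J1)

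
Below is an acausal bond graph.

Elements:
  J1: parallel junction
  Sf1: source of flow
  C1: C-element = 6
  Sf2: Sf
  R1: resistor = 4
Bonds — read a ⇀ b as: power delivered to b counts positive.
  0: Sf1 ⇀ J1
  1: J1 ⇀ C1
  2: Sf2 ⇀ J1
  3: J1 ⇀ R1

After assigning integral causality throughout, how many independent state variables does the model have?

1  (C1 all integral)

β0 stroke at Sf1  (Sf1 (Sf) sets flow on bond)
β2 stroke at Sf2  (Sf2 fixes flow; stroke at Sf2)
β1 stroke at J1  (prefer integral on C1)
β3 stroke at R1  (J1: bond 1 brought effort, rest push out)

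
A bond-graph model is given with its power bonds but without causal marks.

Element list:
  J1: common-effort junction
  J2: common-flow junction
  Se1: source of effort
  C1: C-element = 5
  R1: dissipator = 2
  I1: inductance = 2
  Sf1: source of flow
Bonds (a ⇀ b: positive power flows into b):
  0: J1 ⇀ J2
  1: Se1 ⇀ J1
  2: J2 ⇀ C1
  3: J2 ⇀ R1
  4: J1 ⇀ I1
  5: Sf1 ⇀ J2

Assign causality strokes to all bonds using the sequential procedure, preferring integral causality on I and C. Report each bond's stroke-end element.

b1 stroke at J1  (Se1: effort source, stroke at far end)
b5 stroke at Sf1  (source Sf1 imposes f)
b0 stroke at J2  (J1: bond 1 brought effort, rest push out)
b4 stroke at I1  (0-jn J1 has e-setter on 1)
b2 stroke at J2  (common-f at J2 fixed by 5)
b3 stroke at J2  (common-f at J2 fixed by 5)

b0 stroke at J2
b1 stroke at J1
b2 stroke at J2
b3 stroke at J2
b4 stroke at I1
b5 stroke at Sf1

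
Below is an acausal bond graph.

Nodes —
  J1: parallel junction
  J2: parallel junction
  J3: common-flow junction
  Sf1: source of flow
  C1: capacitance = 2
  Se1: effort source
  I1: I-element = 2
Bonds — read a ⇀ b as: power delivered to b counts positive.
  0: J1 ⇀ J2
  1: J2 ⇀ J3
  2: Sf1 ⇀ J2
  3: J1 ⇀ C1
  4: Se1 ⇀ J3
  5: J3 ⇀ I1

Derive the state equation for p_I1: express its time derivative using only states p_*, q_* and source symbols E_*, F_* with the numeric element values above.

#2 stroke at Sf1  (Sf1: flow source, stroke at near end)
#4 stroke at J3  (source Se1 imposes e)
#3 stroke at J1  (prefer integral on C1)
#0 stroke at J2  (J1: bond 3 brought effort, rest push out)
#1 stroke at J3  (common-e at J2 fixed by 0)
#5 stroke at I1  (only one flow-in slot at J3)

dp_I1/dt = E_Se1 + q_C1/2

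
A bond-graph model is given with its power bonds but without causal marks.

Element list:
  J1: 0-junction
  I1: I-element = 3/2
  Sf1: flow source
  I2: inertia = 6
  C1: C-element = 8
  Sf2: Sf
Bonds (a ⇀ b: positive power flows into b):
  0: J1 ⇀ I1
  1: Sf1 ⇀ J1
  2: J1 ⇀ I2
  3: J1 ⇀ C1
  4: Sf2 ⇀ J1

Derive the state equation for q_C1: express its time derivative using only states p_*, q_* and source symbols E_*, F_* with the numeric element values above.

b1 stroke at Sf1  (source Sf1 imposes f)
b4 stroke at Sf2  (source Sf2 imposes f)
b0 stroke at I1  (prefer integral on I1)
b2 stroke at I2  (I2 outputs flow p/I2)
b3 stroke at J1  (closing 0-jn rule on J1)

dq_C1/dt = F_Sf1 + F_Sf2 - 2*p_I1/3 - p_I2/6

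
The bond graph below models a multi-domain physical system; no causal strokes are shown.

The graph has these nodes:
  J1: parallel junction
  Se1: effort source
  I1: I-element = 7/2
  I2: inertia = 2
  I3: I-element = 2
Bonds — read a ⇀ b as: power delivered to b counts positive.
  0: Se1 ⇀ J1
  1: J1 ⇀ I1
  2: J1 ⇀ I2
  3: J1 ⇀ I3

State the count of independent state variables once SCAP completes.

3  (I1, I2, I3 all integral)

β0 |J1  (Se1: effort source, stroke at far end)
β1 |I1  (common-e at J1 fixed by 0)
β2 |I2  (J1: bond 0 brought effort, rest push out)
β3 |I3  (0-jn J1 has e-setter on 0)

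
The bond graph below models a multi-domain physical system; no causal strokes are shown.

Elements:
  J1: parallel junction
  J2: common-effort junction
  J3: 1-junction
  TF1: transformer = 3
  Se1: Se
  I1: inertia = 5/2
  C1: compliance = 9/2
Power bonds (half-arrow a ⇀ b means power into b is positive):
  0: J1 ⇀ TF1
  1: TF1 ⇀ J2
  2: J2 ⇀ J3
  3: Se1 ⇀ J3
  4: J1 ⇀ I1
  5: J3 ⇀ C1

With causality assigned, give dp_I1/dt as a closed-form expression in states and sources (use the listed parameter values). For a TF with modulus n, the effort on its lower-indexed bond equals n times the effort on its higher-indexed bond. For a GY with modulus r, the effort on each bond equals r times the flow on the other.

dp_I1/dt = -3*E_Se1 + 2*q_C1/3

bond 3 stroke→J3  (Se1 fixes effort; stroke away)
bond 4 stroke→I1  (I1: I, integral causality)
bond 0 stroke→J1  (closing 0-jn rule on J1)
bond 1 stroke→TF1  (TF1 one-in-one-out from 0)
bond 2 stroke→J2  (J2: last free bond brings effort in)
bond 5 stroke→J3  (J3 flow already set via bond 2)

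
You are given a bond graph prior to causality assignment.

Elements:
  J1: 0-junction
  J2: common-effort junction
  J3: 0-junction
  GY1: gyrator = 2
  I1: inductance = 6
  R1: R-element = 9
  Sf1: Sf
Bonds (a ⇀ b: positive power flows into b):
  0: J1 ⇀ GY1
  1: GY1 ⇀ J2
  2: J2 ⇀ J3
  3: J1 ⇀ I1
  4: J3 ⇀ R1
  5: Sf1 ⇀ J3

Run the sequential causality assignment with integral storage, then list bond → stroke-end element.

#5 stroke at Sf1  (Sf1 fixes flow; stroke at Sf1)
#3 stroke at I1  (I1: I, integral causality)
#0 stroke at J1  (only one effort-in slot at J1)
#1 stroke at J2  (GY1: gyrator matches bond 0)
#2 stroke at J3  (J2: bond 1 brought effort, rest push out)
#4 stroke at R1  (0-jn J3 has e-setter on 2)

β0 →J1
β1 →J2
β2 →J3
β3 →I1
β4 →R1
β5 →Sf1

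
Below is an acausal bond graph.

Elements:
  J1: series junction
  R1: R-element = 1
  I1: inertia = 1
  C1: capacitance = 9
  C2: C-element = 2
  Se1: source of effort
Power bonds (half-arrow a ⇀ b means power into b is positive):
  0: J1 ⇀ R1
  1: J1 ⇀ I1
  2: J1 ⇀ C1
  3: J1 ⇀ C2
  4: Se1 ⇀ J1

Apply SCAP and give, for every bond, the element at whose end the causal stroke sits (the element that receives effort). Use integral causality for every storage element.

bond 4 →J1  (Se1: effort source, stroke at far end)
bond 1 →I1  (I1 outputs flow p/I1)
bond 0 →J1  (common-f at J1 fixed by 1)
bond 2 →J1  (1-jn J1 has f-setter on 1)
bond 3 →J1  (1-jn J1 has f-setter on 1)

#0 stroke at J1
#1 stroke at I1
#2 stroke at J1
#3 stroke at J1
#4 stroke at J1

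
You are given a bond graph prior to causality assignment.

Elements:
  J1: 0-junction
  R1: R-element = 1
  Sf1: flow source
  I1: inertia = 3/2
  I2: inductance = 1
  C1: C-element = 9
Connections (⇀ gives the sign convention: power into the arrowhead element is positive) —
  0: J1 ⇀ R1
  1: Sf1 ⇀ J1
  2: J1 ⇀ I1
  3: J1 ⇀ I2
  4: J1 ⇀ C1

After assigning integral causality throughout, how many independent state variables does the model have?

b1 stroke at Sf1  (source Sf1 imposes f)
b2 stroke at I1  (I1: I, integral causality)
b3 stroke at I2  (prefer integral on I2)
b4 stroke at J1  (C1 outputs effort q/C1)
b0 stroke at R1  (0-jn J1 has e-setter on 4)

3  (C1, I1, I2 all integral)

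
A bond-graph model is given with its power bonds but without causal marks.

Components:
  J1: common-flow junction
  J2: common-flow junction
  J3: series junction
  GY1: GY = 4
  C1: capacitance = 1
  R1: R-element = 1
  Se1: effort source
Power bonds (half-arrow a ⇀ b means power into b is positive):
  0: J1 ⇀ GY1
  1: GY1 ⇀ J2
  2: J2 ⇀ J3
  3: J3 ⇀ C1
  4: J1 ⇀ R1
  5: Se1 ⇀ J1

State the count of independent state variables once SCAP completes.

β5 →J1  (Se1 fixes effort; stroke away)
β3 →J3  (C1: C, integral causality)
β2 →J2  (J3: last free bond brings flow in)
β1 →GY1  (only one flow-in slot at J2)
β0 →GY1  (GY1: gyrator matches bond 1)
β4 →J1  (J1 flow already set via bond 0)

1  (C1 all integral)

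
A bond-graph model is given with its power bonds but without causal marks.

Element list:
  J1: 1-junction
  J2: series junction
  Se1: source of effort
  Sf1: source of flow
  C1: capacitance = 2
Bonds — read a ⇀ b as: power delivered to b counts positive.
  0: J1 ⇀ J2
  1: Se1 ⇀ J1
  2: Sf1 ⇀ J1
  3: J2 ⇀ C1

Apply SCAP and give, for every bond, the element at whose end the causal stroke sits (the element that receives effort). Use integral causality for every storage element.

#1 |J1  (Se1 fixes effort; stroke away)
#2 |Sf1  (Sf1 fixes flow; stroke at Sf1)
#0 |J1  (J1 flow already set via bond 2)
#3 |J2  (1-jn J2 has f-setter on 0)

bond 0 stroke at J1
bond 1 stroke at J1
bond 2 stroke at Sf1
bond 3 stroke at J2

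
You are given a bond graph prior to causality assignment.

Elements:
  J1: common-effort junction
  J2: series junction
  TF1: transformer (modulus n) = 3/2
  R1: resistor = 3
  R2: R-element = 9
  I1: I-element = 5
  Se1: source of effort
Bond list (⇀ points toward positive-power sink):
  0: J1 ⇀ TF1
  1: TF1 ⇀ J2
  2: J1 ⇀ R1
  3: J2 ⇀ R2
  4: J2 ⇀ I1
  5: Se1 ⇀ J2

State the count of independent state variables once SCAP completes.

b5 stroke at J2  (Se1 (Se) sets effort on bond)
b4 stroke at I1  (I1 integral (f out))
b1 stroke at J2  (J2 flow already set via bond 4)
b3 stroke at J2  (common-f at J2 fixed by 4)
b0 stroke at TF1  (TF1: transformer flips bond 1)
b2 stroke at J1  (J1: last free bond brings effort in)

1  (I1 all integral)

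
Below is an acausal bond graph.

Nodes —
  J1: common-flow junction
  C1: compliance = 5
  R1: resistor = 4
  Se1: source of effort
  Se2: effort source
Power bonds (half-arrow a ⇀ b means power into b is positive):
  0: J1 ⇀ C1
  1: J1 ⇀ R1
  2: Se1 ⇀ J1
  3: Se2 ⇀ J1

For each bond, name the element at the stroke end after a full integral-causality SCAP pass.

b0 →J1
b1 →R1
b2 →J1
b3 →J1

β2 stroke→J1  (Se1 fixes effort; stroke away)
β3 stroke→J1  (Se2 fixes effort; stroke away)
β0 stroke→J1  (C1 outputs effort q/C1)
β1 stroke→R1  (only one flow-in slot at J1)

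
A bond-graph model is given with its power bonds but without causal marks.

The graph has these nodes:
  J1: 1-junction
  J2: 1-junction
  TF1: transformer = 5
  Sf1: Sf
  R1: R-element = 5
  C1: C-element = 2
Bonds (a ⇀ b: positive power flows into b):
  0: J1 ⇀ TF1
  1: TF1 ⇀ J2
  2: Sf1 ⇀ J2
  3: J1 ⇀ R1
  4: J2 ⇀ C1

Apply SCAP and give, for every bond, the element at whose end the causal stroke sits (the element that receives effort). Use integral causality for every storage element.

bond 0 →TF1
bond 1 →J2
bond 2 →Sf1
bond 3 →J1
bond 4 →J2

β2 →Sf1  (Sf1 fixes flow; stroke at Sf1)
β1 →J2  (1-jn J2 has f-setter on 2)
β4 →J2  (J2 flow already set via bond 2)
β0 →TF1  (TF1: transformer flips bond 1)
β3 →J1  (J1 flow already set via bond 0)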